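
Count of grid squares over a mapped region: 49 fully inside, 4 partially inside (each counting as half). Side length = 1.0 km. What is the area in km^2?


effective squares = 49 + 4 * 0.5 = 51.0
area = 51.0 * 1.0 = 51.0 km^2

51.0 km^2


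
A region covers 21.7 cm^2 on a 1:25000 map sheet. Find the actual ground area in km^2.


ground_area = 21.7 * (25000/100)^2 = 1356250.0 m^2 = 1.35625 km^2 ≈ 1.356 km^2

1.356 km^2


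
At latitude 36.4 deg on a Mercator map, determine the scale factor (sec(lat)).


SF = 1 / cos(36.4) = 1 / 0.804894 = 1.242

1.242


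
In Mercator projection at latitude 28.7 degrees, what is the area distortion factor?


area_distortion = 1/cos^2(28.7) = 1.3

1.3


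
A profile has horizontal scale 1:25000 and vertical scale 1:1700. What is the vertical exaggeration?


VE = horizontal_scale / vertical_scale = 25000 / 1700 ≈ 14.7

14.7x


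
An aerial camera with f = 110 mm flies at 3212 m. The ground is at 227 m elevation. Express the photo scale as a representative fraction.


scale = f / (H - h) = 110 mm / 2985 m = 110 / 2985000 = 1:27136

1:27136


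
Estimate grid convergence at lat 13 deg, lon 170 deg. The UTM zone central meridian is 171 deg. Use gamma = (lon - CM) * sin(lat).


gamma = (170 - 171) * sin(13) = -1 * 0.224951 = -0.225 degrees

-0.225 degrees


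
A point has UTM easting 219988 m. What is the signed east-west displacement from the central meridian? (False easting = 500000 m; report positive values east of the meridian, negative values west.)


displacement = 219988 - 500000 = -280012 m

-280012 m


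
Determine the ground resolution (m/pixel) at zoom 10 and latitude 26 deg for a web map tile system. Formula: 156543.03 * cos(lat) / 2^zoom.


res = 156543.03 * cos(26) / 2^10 = 156543.03 * 0.89879405 / 1024 = 137.4 m/pixel

137.4 m/pixel


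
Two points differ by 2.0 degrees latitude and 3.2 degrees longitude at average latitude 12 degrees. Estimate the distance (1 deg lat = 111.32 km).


dlat_km = 2.0 * 111.32 = 222.64
dlon_km = 3.2 * 111.32 * cos(12) ≈ 348.44
dist = sqrt(222.64^2 + 348.44^2) ≈ 413.5 km

413.5 km


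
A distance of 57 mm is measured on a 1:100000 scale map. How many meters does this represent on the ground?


ground = 57 mm * 100000 / 1000 = 5700.0 m

5700.0 m


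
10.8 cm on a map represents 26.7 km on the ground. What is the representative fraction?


ground = 26.7 km = 2670000 cm; RF denominator = ground / map = 2670000 / 10.8 ≈ 247222; RF = 1:247222

1:247222


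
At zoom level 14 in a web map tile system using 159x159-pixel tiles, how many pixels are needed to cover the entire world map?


tiles per axis = 2^14 = 16384
total tiles = 16384^2 = 268435456
pixels per axis = 16384 * 159 = 2605056
total pixels = 2605056^2 = 6786316763136

6786316763136 pixels


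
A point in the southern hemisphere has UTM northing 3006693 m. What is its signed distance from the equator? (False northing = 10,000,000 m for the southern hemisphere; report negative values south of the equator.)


For southern: actual = 3006693 - 10000000 = -6993307 m

-6993307 m


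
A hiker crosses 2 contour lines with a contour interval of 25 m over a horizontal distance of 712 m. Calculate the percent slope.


elevation change = 2 * 25 = 50 m
slope = 50 / 712 * 100 = 7.0%

7.0%


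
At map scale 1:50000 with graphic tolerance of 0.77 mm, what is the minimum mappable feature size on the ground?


ground = 0.77 mm * 50000 / 1000 = 38.5 m

38.5 m


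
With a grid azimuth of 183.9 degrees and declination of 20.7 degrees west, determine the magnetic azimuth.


magnetic azimuth = grid azimuth - declination (east +ve)
mag_az = 183.9 - -20.7 = 204.6 degrees

204.6 degrees


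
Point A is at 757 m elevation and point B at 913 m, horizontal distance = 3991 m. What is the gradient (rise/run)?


gradient = (913 - 757) / 3991 = 156 / 3991 = 0.0391

0.0391


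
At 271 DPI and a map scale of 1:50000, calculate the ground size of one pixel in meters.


pixel_cm = 2.54 / 271 ≈ 0.009373 cm
ground = pixel_cm * 50000 / 100 = 2.54 * 50000 / (271 * 100) = 127000 / 27100 ≈ 4.69 m

4.69 m


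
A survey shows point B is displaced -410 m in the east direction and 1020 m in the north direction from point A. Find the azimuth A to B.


az = atan2(-410, 1020) = -21.9 deg
adjusted to 0-360: 338.1 degrees

338.1 degrees


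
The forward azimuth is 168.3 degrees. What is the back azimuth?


back azimuth = (168.3 + 180) mod 360 = 348.3 degrees

348.3 degrees


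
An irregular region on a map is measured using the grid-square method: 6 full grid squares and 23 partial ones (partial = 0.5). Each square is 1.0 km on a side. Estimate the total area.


effective squares = 6 + 23 * 0.5 = 17.5
area = 17.5 * 1.0 = 17.5 km^2

17.5 km^2


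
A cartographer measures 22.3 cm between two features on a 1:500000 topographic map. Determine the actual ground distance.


ground = 22.3 cm * 500000 / 100 = 111500.0 m = 111.5 km

111.5 km


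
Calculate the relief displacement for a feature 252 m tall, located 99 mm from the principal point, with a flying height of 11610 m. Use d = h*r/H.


d = h * r / H = 252 * 99 / 11610 = 2.15 mm

2.15 mm


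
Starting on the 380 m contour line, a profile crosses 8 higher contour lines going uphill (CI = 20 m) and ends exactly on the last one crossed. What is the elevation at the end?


elevation = 380 + 8 * 20 = 540 m

540 m


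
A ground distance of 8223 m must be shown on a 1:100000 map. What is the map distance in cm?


map_cm = 8223 * 100 / 100000 = 8.223 cm ≈ 8.22 cm

8.22 cm


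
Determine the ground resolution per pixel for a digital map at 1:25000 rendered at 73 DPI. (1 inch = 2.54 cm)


pixel_cm = 2.54 / 73 ≈ 0.034795 cm
ground = pixel_cm * 25000 / 100 = 2.54 * 25000 / (73 * 100) = 63500 / 7300 ≈ 8.7 m

8.7 m


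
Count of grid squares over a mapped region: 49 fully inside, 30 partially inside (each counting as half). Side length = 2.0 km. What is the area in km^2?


effective squares = 49 + 30 * 0.5 = 64.0
area = 64.0 * 4.0 = 256.0 km^2

256.0 km^2


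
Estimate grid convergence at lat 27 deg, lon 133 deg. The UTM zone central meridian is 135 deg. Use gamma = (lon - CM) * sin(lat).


gamma = (133 - 135) * sin(27) = -2 * 0.45399 = -0.908 degrees

-0.908 degrees


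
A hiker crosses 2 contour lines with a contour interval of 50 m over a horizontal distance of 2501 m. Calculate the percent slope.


elevation change = 2 * 50 = 100 m
slope = 100 / 2501 * 100 = 4.0%

4.0%


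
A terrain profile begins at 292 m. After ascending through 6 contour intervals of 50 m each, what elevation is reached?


elevation = 292 + 6 * 50 = 592 m

592 m


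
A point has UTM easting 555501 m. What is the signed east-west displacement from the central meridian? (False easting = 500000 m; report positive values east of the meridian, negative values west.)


displacement = 555501 - 500000 = 55501 m

55501 m


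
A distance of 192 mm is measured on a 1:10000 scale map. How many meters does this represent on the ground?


ground = 192 mm * 10000 / 1000 = 1920.0 m

1920.0 m


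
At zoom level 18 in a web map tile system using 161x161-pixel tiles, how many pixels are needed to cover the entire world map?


tiles per axis = 2^18 = 262144
total tiles = 262144^2 = 68719476736
pixels per axis = 262144 * 161 = 42205184
total pixels = 42205184^2 = 1781277556473856

1781277556473856 pixels


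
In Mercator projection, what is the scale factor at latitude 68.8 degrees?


SF = 1 / cos(68.8) = 1 / 0.361625 = 2.765

2.765


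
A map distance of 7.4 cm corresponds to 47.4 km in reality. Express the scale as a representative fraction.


ground = 47.4 km = 4740000 cm; RF denominator = ground / map = 4740000 / 7.4 ≈ 640541; RF = 1:640541

1:640541


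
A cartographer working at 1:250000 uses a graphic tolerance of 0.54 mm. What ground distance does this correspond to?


ground = 0.54 mm * 250000 / 1000 = 135.0 m

135.0 m


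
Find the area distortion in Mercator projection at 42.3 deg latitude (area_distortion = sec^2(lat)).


area_distortion = 1/cos^2(42.3) = 1.828

1.828


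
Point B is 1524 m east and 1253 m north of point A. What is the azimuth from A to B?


az = atan2(1524, 1253) = 50.6 deg
adjusted to 0-360: 50.6 degrees

50.6 degrees


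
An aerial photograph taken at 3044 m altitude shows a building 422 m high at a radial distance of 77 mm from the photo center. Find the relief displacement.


d = h * r / H = 422 * 77 / 3044 = 10.67 mm

10.67 mm


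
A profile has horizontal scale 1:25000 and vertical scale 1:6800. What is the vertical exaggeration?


VE = horizontal_scale / vertical_scale = 25000 / 6800 ≈ 3.7

3.7x


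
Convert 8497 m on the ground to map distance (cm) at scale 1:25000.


map_cm = 8497 * 100 / 25000 = 33.988 cm ≈ 33.99 cm

33.99 cm


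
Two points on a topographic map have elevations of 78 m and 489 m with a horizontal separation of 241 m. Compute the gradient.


gradient = (489 - 78) / 241 = 411 / 241 = 1.7054

1.7054


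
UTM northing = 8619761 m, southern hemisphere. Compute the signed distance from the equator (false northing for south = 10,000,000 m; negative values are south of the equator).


For southern: actual = 8619761 - 10000000 = -1380239 m

-1380239 m


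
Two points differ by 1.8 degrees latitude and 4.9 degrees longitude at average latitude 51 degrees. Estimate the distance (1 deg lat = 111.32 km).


dlat_km = 1.8 * 111.32 = 200.376
dlon_km = 4.9 * 111.32 * cos(51) ≈ 343.274
dist = sqrt(200.376^2 + 343.274^2) ≈ 397.5 km

397.5 km


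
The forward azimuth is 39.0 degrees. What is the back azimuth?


back azimuth = (39.0 + 180) mod 360 = 219.0 degrees

219.0 degrees


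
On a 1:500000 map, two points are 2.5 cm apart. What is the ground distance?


ground = 2.5 cm * 500000 / 100 = 12500.0 m = 12.5 km

12.5 km


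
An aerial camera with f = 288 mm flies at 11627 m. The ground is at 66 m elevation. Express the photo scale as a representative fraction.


scale = f / (H - h) = 288 mm / 11561 m = 288 / 11561000 = 1:40142

1:40142


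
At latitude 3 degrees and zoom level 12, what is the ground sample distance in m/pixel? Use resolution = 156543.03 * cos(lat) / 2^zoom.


res = 156543.03 * cos(3) / 2^12 = 156543.03 * 0.99862953 / 4096 = 38.17 m/pixel

38.17 m/pixel


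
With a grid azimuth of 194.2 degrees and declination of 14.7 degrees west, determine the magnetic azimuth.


magnetic azimuth = grid azimuth - declination (east +ve)
mag_az = 194.2 - -14.7 = 208.9 degrees

208.9 degrees


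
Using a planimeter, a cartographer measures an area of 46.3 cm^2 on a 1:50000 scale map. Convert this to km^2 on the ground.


ground_area = 46.3 * (50000/100)^2 = 11575000.0 m^2 = 11.575 km^2

11.575 km^2


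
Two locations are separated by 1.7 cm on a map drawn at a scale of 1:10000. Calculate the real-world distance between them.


ground = 1.7 cm * 10000 / 100 = 170.0 m

170.0 m


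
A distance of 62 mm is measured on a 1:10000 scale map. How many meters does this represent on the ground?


ground = 62 mm * 10000 / 1000 = 620.0 m

620.0 m


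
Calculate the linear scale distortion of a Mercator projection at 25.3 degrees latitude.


SF = 1 / cos(25.3) = 1 / 0.904083 = 1.106

1.106


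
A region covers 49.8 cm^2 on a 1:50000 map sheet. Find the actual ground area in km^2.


ground_area = 49.8 * (50000/100)^2 = 12450000.0 m^2 = 12.45 km^2

12.45 km^2


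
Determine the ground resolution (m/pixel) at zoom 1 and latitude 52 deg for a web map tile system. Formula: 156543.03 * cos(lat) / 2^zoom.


res = 156543.03 * cos(52) / 2^1 = 156543.03 * 0.61566148 / 2 = 48188.76 m/pixel

48188.76 m/pixel


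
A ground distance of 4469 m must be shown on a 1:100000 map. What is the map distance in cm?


map_cm = 4469 * 100 / 100000 = 4.469 cm ≈ 4.47 cm

4.47 cm


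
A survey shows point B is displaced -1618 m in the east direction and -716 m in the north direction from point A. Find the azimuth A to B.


az = atan2(-1618, -716) = -113.9 deg
adjusted to 0-360: 246.1 degrees

246.1 degrees


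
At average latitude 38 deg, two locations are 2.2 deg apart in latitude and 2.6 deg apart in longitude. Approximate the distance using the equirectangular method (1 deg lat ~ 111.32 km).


dlat_km = 2.2 * 111.32 = 244.904
dlon_km = 2.6 * 111.32 * cos(38) ≈ 228.076
dist = sqrt(244.904^2 + 228.076^2) ≈ 334.7 km

334.7 km


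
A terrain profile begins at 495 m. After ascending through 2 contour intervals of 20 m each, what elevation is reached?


elevation = 495 + 2 * 20 = 535 m

535 m


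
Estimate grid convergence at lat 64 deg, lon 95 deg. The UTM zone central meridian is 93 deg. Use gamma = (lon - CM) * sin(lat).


gamma = (95 - 93) * sin(64) = 2 * 0.898794 = 1.798 degrees

1.798 degrees


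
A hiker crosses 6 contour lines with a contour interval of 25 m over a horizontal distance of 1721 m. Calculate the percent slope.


elevation change = 6 * 25 = 150 m
slope = 150 / 1721 * 100 = 8.7%

8.7%


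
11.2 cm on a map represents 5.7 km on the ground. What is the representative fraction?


ground = 5.7 km = 570000 cm; RF denominator = ground / map = 570000 / 11.2 ≈ 50893; RF = 1:50893

1:50893


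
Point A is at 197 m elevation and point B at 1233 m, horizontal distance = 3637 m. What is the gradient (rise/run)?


gradient = (1233 - 197) / 3637 = 1036 / 3637 = 0.2849

0.2849


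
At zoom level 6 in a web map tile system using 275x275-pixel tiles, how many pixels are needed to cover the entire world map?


tiles per axis = 2^6 = 64
total tiles = 64^2 = 4096
pixels per axis = 64 * 275 = 17600
total pixels = 17600^2 = 309760000

309760000 pixels


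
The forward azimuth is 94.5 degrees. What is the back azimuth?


back azimuth = (94.5 + 180) mod 360 = 274.5 degrees

274.5 degrees


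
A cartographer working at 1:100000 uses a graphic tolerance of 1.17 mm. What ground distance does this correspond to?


ground = 1.17 mm * 100000 / 1000 = 117.0 m

117.0 m


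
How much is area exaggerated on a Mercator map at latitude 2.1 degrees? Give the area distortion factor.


area_distortion = 1/cos^2(2.1) = 1.001

1.001


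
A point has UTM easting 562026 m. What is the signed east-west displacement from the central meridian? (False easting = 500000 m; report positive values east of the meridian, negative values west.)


displacement = 562026 - 500000 = 62026 m

62026 m


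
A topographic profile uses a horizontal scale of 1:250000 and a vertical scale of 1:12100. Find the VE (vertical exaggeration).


VE = horizontal_scale / vertical_scale = 250000 / 12100 ≈ 20.7

20.7x


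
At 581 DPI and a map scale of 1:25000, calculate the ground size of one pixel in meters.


pixel_cm = 2.54 / 581 ≈ 0.004372 cm
ground = pixel_cm * 25000 / 100 = 2.54 * 25000 / (581 * 100) = 63500 / 58100 ≈ 1.09 m

1.09 m


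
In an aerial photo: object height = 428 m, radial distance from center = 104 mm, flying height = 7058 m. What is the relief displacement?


d = h * r / H = 428 * 104 / 7058 = 6.31 mm

6.31 mm


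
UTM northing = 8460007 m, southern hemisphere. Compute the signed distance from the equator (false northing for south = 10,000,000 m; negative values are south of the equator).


For southern: actual = 8460007 - 10000000 = -1539993 m

-1539993 m


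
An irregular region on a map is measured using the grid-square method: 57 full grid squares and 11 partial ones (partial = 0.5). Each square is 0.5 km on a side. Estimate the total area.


effective squares = 57 + 11 * 0.5 = 62.5
area = 62.5 * 0.25 = 15.625 km^2

15.625 km^2


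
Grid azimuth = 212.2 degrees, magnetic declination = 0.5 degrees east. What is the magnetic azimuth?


magnetic azimuth = grid azimuth - declination (east +ve)
mag_az = 212.2 - 0.5 = 211.7 degrees

211.7 degrees


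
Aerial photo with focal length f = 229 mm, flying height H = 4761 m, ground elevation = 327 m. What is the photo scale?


scale = f / (H - h) = 229 mm / 4434 m = 229 / 4434000 = 1:19362

1:19362


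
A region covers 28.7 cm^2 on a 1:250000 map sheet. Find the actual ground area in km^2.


ground_area = 28.7 * (250000/100)^2 = 179375000.0 m^2 = 179.375 km^2

179.375 km^2


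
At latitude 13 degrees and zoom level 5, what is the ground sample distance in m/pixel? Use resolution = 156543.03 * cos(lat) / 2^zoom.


res = 156543.03 * cos(13) / 2^5 = 156543.03 * 0.97437006 / 32 = 4766.59 m/pixel

4766.59 m/pixel


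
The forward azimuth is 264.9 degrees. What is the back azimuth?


back azimuth = (264.9 + 180) mod 360 = 84.9 degrees

84.9 degrees


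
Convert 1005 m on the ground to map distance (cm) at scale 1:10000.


map_cm = 1005 * 100 / 10000 = 10.05 cm

10.05 cm


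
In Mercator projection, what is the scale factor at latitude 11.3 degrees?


SF = 1 / cos(11.3) = 1 / 0.980615 = 1.02

1.02


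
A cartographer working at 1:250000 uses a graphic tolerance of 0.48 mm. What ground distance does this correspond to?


ground = 0.48 mm * 250000 / 1000 = 120.0 m

120.0 m


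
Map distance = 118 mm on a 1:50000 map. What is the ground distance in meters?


ground = 118 mm * 50000 / 1000 = 5900.0 m

5900.0 m


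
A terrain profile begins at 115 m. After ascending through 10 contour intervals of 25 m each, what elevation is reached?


elevation = 115 + 10 * 25 = 365 m

365 m


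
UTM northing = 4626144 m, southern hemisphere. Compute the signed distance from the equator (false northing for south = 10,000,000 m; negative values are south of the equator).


For southern: actual = 4626144 - 10000000 = -5373856 m

-5373856 m


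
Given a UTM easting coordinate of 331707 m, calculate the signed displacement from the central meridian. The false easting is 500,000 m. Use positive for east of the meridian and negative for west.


displacement = 331707 - 500000 = -168293 m

-168293 m


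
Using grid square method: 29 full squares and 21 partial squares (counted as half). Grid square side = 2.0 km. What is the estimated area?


effective squares = 29 + 21 * 0.5 = 39.5
area = 39.5 * 4.0 = 158.0 km^2

158.0 km^2


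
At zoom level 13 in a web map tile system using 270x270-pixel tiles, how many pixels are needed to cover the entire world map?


tiles per axis = 2^13 = 8192
total tiles = 8192^2 = 67108864
pixels per axis = 8192 * 270 = 2211840
total pixels = 2211840^2 = 4892236185600

4892236185600 pixels


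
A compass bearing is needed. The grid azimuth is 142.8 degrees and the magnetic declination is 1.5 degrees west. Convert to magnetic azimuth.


magnetic azimuth = grid azimuth - declination (east +ve)
mag_az = 142.8 - -1.5 = 144.3 degrees

144.3 degrees


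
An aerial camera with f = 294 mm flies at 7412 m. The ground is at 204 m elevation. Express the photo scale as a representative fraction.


scale = f / (H - h) = 294 mm / 7208 m = 294 / 7208000 = 1:24517

1:24517


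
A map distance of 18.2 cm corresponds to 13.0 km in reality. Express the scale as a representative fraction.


ground = 13.0 km = 1300000 cm; RF denominator = ground / map = 1300000 / 18.2 ≈ 71429; RF = 1:71429

1:71429


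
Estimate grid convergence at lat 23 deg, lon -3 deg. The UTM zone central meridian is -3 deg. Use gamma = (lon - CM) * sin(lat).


gamma = (-3 - -3) * sin(23) = 0 * 0.390731 = 0.0 degrees

0.0 degrees


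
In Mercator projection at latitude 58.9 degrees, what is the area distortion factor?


area_distortion = 1/cos^2(58.9) = 3.748

3.748


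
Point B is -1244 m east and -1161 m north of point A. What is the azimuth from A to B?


az = atan2(-1244, -1161) = -133.0 deg
adjusted to 0-360: 227.0 degrees

227.0 degrees


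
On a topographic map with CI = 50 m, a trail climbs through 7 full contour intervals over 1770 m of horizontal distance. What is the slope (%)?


elevation change = 7 * 50 = 350 m
slope = 350 / 1770 * 100 = 19.8%

19.8%


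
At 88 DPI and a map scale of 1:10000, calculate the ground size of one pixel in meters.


pixel_cm = 2.54 / 88 ≈ 0.028864 cm
ground = pixel_cm * 10000 / 100 = 2.54 * 10000 / (88 * 100) = 25400 / 8800 ≈ 2.89 m

2.89 m


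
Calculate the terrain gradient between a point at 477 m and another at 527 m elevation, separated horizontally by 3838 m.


gradient = (527 - 477) / 3838 = 50 / 3838 = 0.013

0.013


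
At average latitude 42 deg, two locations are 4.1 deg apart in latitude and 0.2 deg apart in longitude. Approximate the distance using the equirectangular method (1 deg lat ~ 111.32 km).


dlat_km = 4.1 * 111.32 = 456.412
dlon_km = 0.2 * 111.32 * cos(42) ≈ 16.545
dist = sqrt(456.412^2 + 16.545^2) ≈ 456.7 km

456.7 km


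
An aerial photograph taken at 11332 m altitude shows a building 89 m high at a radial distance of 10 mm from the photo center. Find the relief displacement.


d = h * r / H = 89 * 10 / 11332 = 0.08 mm

0.08 mm


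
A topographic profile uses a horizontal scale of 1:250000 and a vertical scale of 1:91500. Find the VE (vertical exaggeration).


VE = horizontal_scale / vertical_scale = 250000 / 91500 ≈ 2.7

2.7x


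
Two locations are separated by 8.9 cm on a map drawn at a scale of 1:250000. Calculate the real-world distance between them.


ground = 8.9 cm * 250000 / 100 = 22250.0 m = 22.25 km

22.25 km


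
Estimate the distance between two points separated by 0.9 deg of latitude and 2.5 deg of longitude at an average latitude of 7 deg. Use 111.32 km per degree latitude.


dlat_km = 0.9 * 111.32 = 100.188
dlon_km = 2.5 * 111.32 * cos(7) ≈ 276.226
dist = sqrt(100.188^2 + 276.226^2) ≈ 293.8 km

293.8 km


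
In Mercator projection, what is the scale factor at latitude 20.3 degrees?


SF = 1 / cos(20.3) = 1 / 0.937889 = 1.066

1.066


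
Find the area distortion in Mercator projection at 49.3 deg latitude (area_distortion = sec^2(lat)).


area_distortion = 1/cos^2(49.3) = 2.352

2.352


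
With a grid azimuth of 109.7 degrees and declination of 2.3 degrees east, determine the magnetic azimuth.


magnetic azimuth = grid azimuth - declination (east +ve)
mag_az = 109.7 - 2.3 = 107.4 degrees

107.4 degrees


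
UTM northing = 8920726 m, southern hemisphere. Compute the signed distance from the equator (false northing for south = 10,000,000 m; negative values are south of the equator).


For southern: actual = 8920726 - 10000000 = -1079274 m

-1079274 m


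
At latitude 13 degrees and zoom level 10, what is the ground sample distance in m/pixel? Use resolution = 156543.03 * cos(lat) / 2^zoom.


res = 156543.03 * cos(13) / 2^10 = 156543.03 * 0.97437006 / 1024 = 148.96 m/pixel

148.96 m/pixel


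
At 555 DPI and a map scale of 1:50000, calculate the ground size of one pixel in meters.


pixel_cm = 2.54 / 555 ≈ 0.004577 cm
ground = pixel_cm * 50000 / 100 = 2.54 * 50000 / (555 * 100) = 127000 / 55500 ≈ 2.29 m

2.29 m


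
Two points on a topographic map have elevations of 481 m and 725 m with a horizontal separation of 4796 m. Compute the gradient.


gradient = (725 - 481) / 4796 = 244 / 4796 = 0.0509

0.0509


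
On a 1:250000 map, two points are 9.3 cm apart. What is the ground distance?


ground = 9.3 cm * 250000 / 100 = 23250.0 m = 23.25 km

23.25 km


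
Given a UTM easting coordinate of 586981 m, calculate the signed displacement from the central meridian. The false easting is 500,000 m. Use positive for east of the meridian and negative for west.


displacement = 586981 - 500000 = 86981 m

86981 m


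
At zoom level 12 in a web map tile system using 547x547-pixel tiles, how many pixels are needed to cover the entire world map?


tiles per axis = 2^12 = 4096
total tiles = 4096^2 = 16777216
pixels per axis = 4096 * 547 = 2240512
total pixels = 2240512^2 = 5019894022144

5019894022144 pixels


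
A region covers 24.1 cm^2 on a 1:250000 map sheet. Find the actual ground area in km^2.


ground_area = 24.1 * (250000/100)^2 = 150625000.0 m^2 = 150.625 km^2

150.625 km^2


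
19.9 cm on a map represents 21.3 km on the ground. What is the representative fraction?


ground = 21.3 km = 2130000 cm; RF denominator = ground / map = 2130000 / 19.9 ≈ 107035; RF = 1:107035

1:107035


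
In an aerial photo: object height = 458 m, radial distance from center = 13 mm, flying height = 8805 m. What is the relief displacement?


d = h * r / H = 458 * 13 / 8805 = 0.68 mm

0.68 mm


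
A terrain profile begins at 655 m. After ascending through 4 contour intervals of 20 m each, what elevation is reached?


elevation = 655 + 4 * 20 = 735 m

735 m


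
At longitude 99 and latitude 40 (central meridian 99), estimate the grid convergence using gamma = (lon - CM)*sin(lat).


gamma = (99 - 99) * sin(40) = 0 * 0.642788 = 0.0 degrees

0.0 degrees


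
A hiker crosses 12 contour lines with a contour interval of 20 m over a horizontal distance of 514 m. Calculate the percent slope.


elevation change = 12 * 20 = 240 m
slope = 240 / 514 * 100 = 46.7%

46.7%


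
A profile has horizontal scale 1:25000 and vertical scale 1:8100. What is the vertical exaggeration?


VE = horizontal_scale / vertical_scale = 25000 / 8100 ≈ 3.1

3.1x


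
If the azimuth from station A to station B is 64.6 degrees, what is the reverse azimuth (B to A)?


back azimuth = (64.6 + 180) mod 360 = 244.6 degrees

244.6 degrees


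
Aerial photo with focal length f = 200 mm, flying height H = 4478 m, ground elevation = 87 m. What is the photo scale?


scale = f / (H - h) = 200 mm / 4391 m = 200 / 4391000 = 1:21955

1:21955


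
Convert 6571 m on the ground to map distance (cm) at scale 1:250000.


map_cm = 6571 * 100 / 250000 = 2.6284 cm ≈ 2.63 cm

2.63 cm


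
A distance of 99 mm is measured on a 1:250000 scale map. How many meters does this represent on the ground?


ground = 99 mm * 250000 / 1000 = 24750.0 m

24750.0 m


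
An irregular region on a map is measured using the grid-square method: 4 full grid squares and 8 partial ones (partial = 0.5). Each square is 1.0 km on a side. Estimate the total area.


effective squares = 4 + 8 * 0.5 = 8.0
area = 8.0 * 1.0 = 8.0 km^2

8.0 km^2


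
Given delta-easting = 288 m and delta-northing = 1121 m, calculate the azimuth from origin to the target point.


az = atan2(288, 1121) = 14.4 deg
adjusted to 0-360: 14.4 degrees

14.4 degrees


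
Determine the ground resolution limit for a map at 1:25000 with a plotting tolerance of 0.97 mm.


ground = 0.97 mm * 25000 / 1000 = 24.25 m

24.25 m


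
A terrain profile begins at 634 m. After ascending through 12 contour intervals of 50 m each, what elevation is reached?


elevation = 634 + 12 * 50 = 1234 m

1234 m


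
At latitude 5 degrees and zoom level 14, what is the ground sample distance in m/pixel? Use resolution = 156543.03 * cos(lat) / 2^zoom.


res = 156543.03 * cos(5) / 2^14 = 156543.03 * 0.9961947 / 16384 = 9.52 m/pixel

9.52 m/pixel


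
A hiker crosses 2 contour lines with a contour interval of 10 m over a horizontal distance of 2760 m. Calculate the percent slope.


elevation change = 2 * 10 = 20 m
slope = 20 / 2760 * 100 = 0.7%

0.7%


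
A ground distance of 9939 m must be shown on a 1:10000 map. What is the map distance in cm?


map_cm = 9939 * 100 / 10000 = 99.39 cm

99.39 cm


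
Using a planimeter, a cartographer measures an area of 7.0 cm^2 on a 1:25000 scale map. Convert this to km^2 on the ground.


ground_area = 7.0 * (25000/100)^2 = 437500.0 m^2 = 0.4375 km^2 ≈ 0.438 km^2

0.438 km^2


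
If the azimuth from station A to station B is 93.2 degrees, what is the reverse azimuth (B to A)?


back azimuth = (93.2 + 180) mod 360 = 273.2 degrees

273.2 degrees


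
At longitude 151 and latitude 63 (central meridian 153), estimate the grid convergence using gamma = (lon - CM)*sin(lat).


gamma = (151 - 153) * sin(63) = -2 * 0.891007 = -1.782 degrees

-1.782 degrees


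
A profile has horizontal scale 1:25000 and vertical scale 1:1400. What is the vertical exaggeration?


VE = horizontal_scale / vertical_scale = 25000 / 1400 ≈ 17.9

17.9x


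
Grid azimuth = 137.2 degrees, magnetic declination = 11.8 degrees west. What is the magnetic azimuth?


magnetic azimuth = grid azimuth - declination (east +ve)
mag_az = 137.2 - -11.8 = 149.0 degrees

149.0 degrees


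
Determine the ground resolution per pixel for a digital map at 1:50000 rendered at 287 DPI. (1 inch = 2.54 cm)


pixel_cm = 2.54 / 287 ≈ 0.00885 cm
ground = pixel_cm * 50000 / 100 = 2.54 * 50000 / (287 * 100) = 127000 / 28700 ≈ 4.43 m

4.43 m


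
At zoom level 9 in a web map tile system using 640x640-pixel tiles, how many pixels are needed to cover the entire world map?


tiles per axis = 2^9 = 512
total tiles = 512^2 = 262144
pixels per axis = 512 * 640 = 327680
total pixels = 327680^2 = 107374182400

107374182400 pixels


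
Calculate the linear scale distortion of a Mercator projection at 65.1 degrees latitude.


SF = 1 / cos(65.1) = 1 / 0.421036 = 2.375

2.375


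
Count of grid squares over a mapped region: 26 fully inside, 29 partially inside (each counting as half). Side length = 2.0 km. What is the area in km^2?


effective squares = 26 + 29 * 0.5 = 40.5
area = 40.5 * 4.0 = 162.0 km^2

162.0 km^2


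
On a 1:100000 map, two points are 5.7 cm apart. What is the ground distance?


ground = 5.7 cm * 100000 / 100 = 5700.0 m = 5.7 km

5.7 km


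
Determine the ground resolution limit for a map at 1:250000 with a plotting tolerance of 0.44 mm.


ground = 0.44 mm * 250000 / 1000 = 110.0 m

110.0 m


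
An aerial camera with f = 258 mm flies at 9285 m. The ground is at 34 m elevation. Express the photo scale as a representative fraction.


scale = f / (H - h) = 258 mm / 9251 m = 258 / 9251000 = 1:35857

1:35857


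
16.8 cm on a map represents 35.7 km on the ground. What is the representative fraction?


ground = 35.7 km = 3570000 cm; RF denominator = ground / map = 3570000 / 16.8 = 212500; RF = 1:212500

1:212500


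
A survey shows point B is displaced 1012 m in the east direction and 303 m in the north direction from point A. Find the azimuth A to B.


az = atan2(1012, 303) = 73.3 deg
adjusted to 0-360: 73.3 degrees

73.3 degrees


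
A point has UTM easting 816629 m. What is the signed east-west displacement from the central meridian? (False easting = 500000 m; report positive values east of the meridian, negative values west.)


displacement = 816629 - 500000 = 316629 m

316629 m


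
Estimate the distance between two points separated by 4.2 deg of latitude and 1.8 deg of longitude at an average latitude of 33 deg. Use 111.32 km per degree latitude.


dlat_km = 4.2 * 111.32 = 467.544
dlon_km = 1.8 * 111.32 * cos(33) ≈ 168.049
dist = sqrt(467.544^2 + 168.049^2) ≈ 496.8 km

496.8 km


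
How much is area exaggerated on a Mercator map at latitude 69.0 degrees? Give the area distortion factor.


area_distortion = 1/cos^2(69.0) = 7.786

7.786


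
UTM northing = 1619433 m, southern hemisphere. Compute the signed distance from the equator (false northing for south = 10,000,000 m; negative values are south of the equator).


For southern: actual = 1619433 - 10000000 = -8380567 m

-8380567 m


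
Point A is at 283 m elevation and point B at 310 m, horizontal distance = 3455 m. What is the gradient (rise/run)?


gradient = (310 - 283) / 3455 = 27 / 3455 = 0.0078

0.0078


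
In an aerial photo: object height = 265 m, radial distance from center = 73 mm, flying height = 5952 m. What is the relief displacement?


d = h * r / H = 265 * 73 / 5952 = 3.25 mm

3.25 mm


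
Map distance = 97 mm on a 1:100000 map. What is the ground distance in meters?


ground = 97 mm * 100000 / 1000 = 9700.0 m

9700.0 m


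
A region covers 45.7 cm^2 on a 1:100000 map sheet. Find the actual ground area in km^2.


ground_area = 45.7 * (100000/100)^2 = 45700000.0 m^2 = 45.7 km^2

45.7 km^2


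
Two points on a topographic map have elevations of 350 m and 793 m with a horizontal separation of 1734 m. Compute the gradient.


gradient = (793 - 350) / 1734 = 443 / 1734 = 0.2555

0.2555


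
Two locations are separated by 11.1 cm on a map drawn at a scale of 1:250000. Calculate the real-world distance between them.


ground = 11.1 cm * 250000 / 100 = 27750.0 m = 27.75 km

27.75 km


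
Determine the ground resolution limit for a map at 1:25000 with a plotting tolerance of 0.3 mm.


ground = 0.3 mm * 25000 / 1000 = 7.5 m

7.5 m


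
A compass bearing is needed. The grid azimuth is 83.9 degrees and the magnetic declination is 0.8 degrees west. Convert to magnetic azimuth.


magnetic azimuth = grid azimuth - declination (east +ve)
mag_az = 83.9 - -0.8 = 84.7 degrees

84.7 degrees


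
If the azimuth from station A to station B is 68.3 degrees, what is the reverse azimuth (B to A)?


back azimuth = (68.3 + 180) mod 360 = 248.3 degrees

248.3 degrees


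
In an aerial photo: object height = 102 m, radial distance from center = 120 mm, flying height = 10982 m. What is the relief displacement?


d = h * r / H = 102 * 120 / 10982 = 1.11 mm

1.11 mm


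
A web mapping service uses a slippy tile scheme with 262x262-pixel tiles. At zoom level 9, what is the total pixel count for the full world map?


tiles per axis = 2^9 = 512
total tiles = 512^2 = 262144
pixels per axis = 512 * 262 = 134144
total pixels = 134144^2 = 17994612736

17994612736 pixels


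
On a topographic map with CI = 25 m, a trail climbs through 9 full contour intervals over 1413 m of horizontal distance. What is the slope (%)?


elevation change = 9 * 25 = 225 m
slope = 225 / 1413 * 100 = 15.9%

15.9%


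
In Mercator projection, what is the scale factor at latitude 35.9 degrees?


SF = 1 / cos(35.9) = 1 / 0.810042 = 1.235

1.235


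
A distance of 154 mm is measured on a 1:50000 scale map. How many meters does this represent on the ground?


ground = 154 mm * 50000 / 1000 = 7700.0 m

7700.0 m


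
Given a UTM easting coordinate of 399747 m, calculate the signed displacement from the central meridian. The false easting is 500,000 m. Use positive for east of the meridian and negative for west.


displacement = 399747 - 500000 = -100253 m

-100253 m


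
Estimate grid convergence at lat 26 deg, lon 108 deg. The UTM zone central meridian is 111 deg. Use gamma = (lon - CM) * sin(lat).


gamma = (108 - 111) * sin(26) = -3 * 0.438371 = -1.315 degrees

-1.315 degrees


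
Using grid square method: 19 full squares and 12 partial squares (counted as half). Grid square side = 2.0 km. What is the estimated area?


effective squares = 19 + 12 * 0.5 = 25.0
area = 25.0 * 4.0 = 100.0 km^2

100.0 km^2


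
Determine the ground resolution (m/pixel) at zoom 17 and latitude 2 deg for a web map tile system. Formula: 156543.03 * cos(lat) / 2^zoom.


res = 156543.03 * cos(2) / 2^17 = 156543.03 * 0.99939083 / 131072 = 1.19 m/pixel

1.19 m/pixel


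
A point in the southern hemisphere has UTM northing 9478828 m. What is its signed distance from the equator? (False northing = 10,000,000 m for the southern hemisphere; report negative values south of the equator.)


For southern: actual = 9478828 - 10000000 = -521172 m

-521172 m


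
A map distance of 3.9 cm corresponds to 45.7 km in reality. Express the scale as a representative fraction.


ground = 45.7 km = 4570000 cm; RF denominator = ground / map = 4570000 / 3.9 ≈ 1171795; RF = 1:1171795

1:1171795


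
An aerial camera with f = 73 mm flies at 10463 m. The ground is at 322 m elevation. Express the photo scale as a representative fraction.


scale = f / (H - h) = 73 mm / 10141 m = 73 / 10141000 = 1:138918

1:138918


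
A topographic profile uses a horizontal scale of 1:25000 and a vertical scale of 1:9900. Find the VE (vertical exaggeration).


VE = horizontal_scale / vertical_scale = 25000 / 9900 ≈ 2.5

2.5x


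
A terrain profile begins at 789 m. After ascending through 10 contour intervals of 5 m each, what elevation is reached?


elevation = 789 + 10 * 5 = 839 m

839 m


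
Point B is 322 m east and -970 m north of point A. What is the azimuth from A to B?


az = atan2(322, -970) = 161.6 deg
adjusted to 0-360: 161.6 degrees

161.6 degrees


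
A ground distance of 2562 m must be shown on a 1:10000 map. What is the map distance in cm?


map_cm = 2562 * 100 / 10000 = 25.62 cm

25.62 cm


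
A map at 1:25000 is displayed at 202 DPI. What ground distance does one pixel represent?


pixel_cm = 2.54 / 202 ≈ 0.012574 cm
ground = pixel_cm * 25000 / 100 = 2.54 * 25000 / (202 * 100) = 63500 / 20200 ≈ 3.14 m

3.14 m


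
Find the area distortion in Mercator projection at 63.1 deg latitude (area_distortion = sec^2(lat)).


area_distortion = 1/cos^2(63.1) = 4.885

4.885


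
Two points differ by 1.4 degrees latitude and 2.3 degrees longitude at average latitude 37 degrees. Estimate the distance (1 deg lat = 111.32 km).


dlat_km = 1.4 * 111.32 = 155.848
dlon_km = 2.3 * 111.32 * cos(37) ≈ 204.479
dist = sqrt(155.848^2 + 204.479^2) ≈ 257.1 km

257.1 km


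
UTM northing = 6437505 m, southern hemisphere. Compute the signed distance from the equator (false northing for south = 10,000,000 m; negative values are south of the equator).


For southern: actual = 6437505 - 10000000 = -3562495 m

-3562495 m


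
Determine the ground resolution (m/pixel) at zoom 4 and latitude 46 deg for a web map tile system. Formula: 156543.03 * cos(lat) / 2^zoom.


res = 156543.03 * cos(46) / 2^4 = 156543.03 * 0.69465837 / 16 = 6796.5 m/pixel

6796.5 m/pixel


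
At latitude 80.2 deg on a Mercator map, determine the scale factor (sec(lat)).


SF = 1 / cos(80.2) = 1 / 0.170209 = 5.875

5.875


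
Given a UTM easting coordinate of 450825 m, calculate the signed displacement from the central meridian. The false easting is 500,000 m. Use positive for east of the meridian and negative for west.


displacement = 450825 - 500000 = -49175 m

-49175 m


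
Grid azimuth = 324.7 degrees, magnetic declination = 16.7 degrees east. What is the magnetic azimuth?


magnetic azimuth = grid azimuth - declination (east +ve)
mag_az = 324.7 - 16.7 = 308.0 degrees

308.0 degrees


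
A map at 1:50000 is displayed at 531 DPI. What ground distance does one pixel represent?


pixel_cm = 2.54 / 531 ≈ 0.004783 cm
ground = pixel_cm * 50000 / 100 = 2.54 * 50000 / (531 * 100) = 127000 / 53100 ≈ 2.39 m

2.39 m


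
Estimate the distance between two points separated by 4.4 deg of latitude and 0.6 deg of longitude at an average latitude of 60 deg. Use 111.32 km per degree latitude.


dlat_km = 4.4 * 111.32 = 489.808
dlon_km = 0.6 * 111.32 * cos(60) ≈ 33.396
dist = sqrt(489.808^2 + 33.396^2) ≈ 490.9 km

490.9 km


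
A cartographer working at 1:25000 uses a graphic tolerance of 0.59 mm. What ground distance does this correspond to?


ground = 0.59 mm * 25000 / 1000 = 14.75 m

14.75 m


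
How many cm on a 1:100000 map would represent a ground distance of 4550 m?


map_cm = 4550 * 100 / 100000 = 4.55 cm

4.55 cm


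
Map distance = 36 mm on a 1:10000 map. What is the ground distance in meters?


ground = 36 mm * 10000 / 1000 = 360.0 m

360.0 m


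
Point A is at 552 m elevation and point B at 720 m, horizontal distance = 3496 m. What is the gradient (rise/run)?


gradient = (720 - 552) / 3496 = 168 / 3496 = 0.0481

0.0481
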